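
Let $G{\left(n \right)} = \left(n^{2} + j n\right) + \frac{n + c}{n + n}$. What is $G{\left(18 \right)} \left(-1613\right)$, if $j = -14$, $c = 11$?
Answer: $- \frac{4227673}{36} \approx -1.1744 \cdot 10^{5}$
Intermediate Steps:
$G{\left(n \right)} = n^{2} - 14 n + \frac{11 + n}{2 n}$ ($G{\left(n \right)} = \left(n^{2} - 14 n\right) + \frac{n + 11}{n + n} = \left(n^{2} - 14 n\right) + \frac{11 + n}{2 n} = n^{2} - 14 n + \frac{11 + n}{2 n}$)
$G{\left(18 \right)} \left(-1613\right) = \left(\frac{1}{2} + 18^{2} - 252 + \frac{11}{2 \cdot 18}\right) \left(-1613\right) = \left(\frac{1}{2} + 324 - 252 + \frac{11}{2} \cdot \frac{1}{18}\right) \left(-1613\right) = \left(\frac{1}{2} + 324 - 252 + \frac{11}{36}\right) \left(-1613\right) = \frac{2621}{36} \left(-1613\right) = - \frac{4227673}{36}$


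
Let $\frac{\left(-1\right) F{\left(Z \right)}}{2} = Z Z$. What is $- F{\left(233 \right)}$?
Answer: $108578$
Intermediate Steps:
$F{\left(Z \right)} = - 2 Z^{2}$ ($F{\left(Z \right)} = - 2 Z Z = - 2 Z^{2}$)
$- F{\left(233 \right)} = - \left(-2\right) 233^{2} = - \left(-2\right) 54289 = \left(-1\right) \left(-108578\right) = 108578$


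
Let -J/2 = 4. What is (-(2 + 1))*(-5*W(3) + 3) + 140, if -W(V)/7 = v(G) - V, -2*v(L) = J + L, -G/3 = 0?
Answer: 26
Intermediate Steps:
J = -8 (J = -2*4 = -8)
G = 0 (G = -3*0 = 0)
v(L) = 4 - L/2 (v(L) = -(-8 + L)/2 = 4 - L/2)
W(V) = -28 + 7*V (W(V) = -7*((4 - ½*0) - V) = -7*((4 + 0) - V) = -7*(4 - V) = -28 + 7*V)
(-(2 + 1))*(-5*W(3) + 3) + 140 = (-(2 + 1))*(-5*(-28 + 7*3) + 3) + 140 = (-1*3)*(-5*(-28 + 21) + 3) + 140 = -3*(-5*(-7) + 3) + 140 = -3*(35 + 3) + 140 = -3*38 + 140 = -114 + 140 = 26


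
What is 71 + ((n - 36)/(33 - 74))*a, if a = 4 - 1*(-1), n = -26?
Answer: 3221/41 ≈ 78.561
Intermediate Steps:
a = 5 (a = 4 + 1 = 5)
71 + ((n - 36)/(33 - 74))*a = 71 + ((-26 - 36)/(33 - 74))*5 = 71 - 62/(-41)*5 = 71 - 62*(-1/41)*5 = 71 + (62/41)*5 = 71 + 310/41 = 3221/41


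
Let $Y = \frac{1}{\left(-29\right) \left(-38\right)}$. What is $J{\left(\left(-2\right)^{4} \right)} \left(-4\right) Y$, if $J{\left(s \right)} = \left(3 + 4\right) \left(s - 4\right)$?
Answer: $- \frac{168}{551} \approx -0.3049$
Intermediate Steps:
$Y = \frac{1}{1102}$ ($Y = \left(- \frac{1}{29}\right) \left(- \frac{1}{38}\right) = \frac{1}{1102} \approx 0.00090744$)
$J{\left(s \right)} = -28 + 7 s$ ($J{\left(s \right)} = 7 \left(-4 + s\right) = -28 + 7 s$)
$J{\left(\left(-2\right)^{4} \right)} \left(-4\right) Y = \left(-28 + 7 \left(-2\right)^{4}\right) \left(-4\right) \frac{1}{1102} = \left(-28 + 7 \cdot 16\right) \left(-4\right) \frac{1}{1102} = \left(-28 + 112\right) \left(-4\right) \frac{1}{1102} = 84 \left(-4\right) \frac{1}{1102} = \left(-336\right) \frac{1}{1102} = - \frac{168}{551}$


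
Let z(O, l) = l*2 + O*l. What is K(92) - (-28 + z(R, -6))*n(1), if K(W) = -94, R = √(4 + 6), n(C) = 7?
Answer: 186 + 42*√10 ≈ 318.82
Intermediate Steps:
R = √10 ≈ 3.1623
z(O, l) = 2*l + O*l
K(92) - (-28 + z(R, -6))*n(1) = -94 - (-28 - 6*(2 + √10))*7 = -94 - (-28 + (-12 - 6*√10))*7 = -94 - (-40 - 6*√10)*7 = -94 - (-280 - 42*√10) = -94 + (280 + 42*√10) = 186 + 42*√10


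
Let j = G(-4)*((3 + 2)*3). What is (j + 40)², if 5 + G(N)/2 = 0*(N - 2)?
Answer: 12100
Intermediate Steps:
G(N) = -10 (G(N) = -10 + 2*(0*(N - 2)) = -10 + 2*(0*(-2 + N)) = -10 + 2*0 = -10 + 0 = -10)
j = -150 (j = -10*(3 + 2)*3 = -50*3 = -10*15 = -150)
(j + 40)² = (-150 + 40)² = (-110)² = 12100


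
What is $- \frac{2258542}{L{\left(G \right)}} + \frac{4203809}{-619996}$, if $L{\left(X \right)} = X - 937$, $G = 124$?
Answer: $\frac{1396869309115}{504056748} \approx 2771.3$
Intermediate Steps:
$L{\left(X \right)} = -937 + X$ ($L{\left(X \right)} = X - 937 = -937 + X$)
$- \frac{2258542}{L{\left(G \right)}} + \frac{4203809}{-619996} = - \frac{2258542}{-937 + 124} + \frac{4203809}{-619996} = - \frac{2258542}{-813} + 4203809 \left(- \frac{1}{619996}\right) = \left(-2258542\right) \left(- \frac{1}{813}\right) - \frac{4203809}{619996} = \frac{2258542}{813} - \frac{4203809}{619996} = \frac{1396869309115}{504056748}$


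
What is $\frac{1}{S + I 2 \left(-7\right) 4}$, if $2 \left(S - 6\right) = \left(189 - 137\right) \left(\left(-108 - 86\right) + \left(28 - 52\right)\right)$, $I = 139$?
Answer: $- \frac{1}{13446} \approx -7.4372 \cdot 10^{-5}$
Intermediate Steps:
$S = -5662$ ($S = 6 + \frac{\left(189 - 137\right) \left(\left(-108 - 86\right) + \left(28 - 52\right)\right)}{2} = 6 + \frac{52 \left(\left(-108 - 86\right) + \left(28 - 52\right)\right)}{2} = 6 + \frac{52 \left(-194 - 24\right)}{2} = 6 + \frac{52 \left(-218\right)}{2} = 6 + \frac{1}{2} \left(-11336\right) = 6 - 5668 = -5662$)
$\frac{1}{S + I 2 \left(-7\right) 4} = \frac{1}{-5662 + 139 \cdot 2 \left(-7\right) 4} = \frac{1}{-5662 + 139 \left(\left(-14\right) 4\right)} = \frac{1}{-5662 + 139 \left(-56\right)} = \frac{1}{-5662 - 7784} = \frac{1}{-13446} = - \frac{1}{13446}$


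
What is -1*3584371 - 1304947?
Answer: -4889318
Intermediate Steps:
-1*3584371 - 1304947 = -3584371 - 1304947 = -4889318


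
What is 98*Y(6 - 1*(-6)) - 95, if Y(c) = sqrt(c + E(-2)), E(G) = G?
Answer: -95 + 98*sqrt(10) ≈ 214.90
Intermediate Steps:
Y(c) = sqrt(-2 + c) (Y(c) = sqrt(c - 2) = sqrt(-2 + c))
98*Y(6 - 1*(-6)) - 95 = 98*sqrt(-2 + (6 - 1*(-6))) - 95 = 98*sqrt(-2 + (6 + 6)) - 95 = 98*sqrt(-2 + 12) - 95 = 98*sqrt(10) - 95 = -95 + 98*sqrt(10)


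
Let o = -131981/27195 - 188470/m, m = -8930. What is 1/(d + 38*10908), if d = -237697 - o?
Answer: 516705/91348663379 ≈ 5.6564e-6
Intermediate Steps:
o = 8397556/516705 (o = -131981/27195 - 188470/(-8930) = -131981*1/27195 - 188470*(-1/8930) = -131981/27195 + 401/19 = 8397556/516705 ≈ 16.252)
d = -122827625941/516705 (d = -237697 - 1*8397556/516705 = -237697 - 8397556/516705 = -122827625941/516705 ≈ -2.3771e+5)
1/(d + 38*10908) = 1/(-122827625941/516705 + 38*10908) = 1/(-122827625941/516705 + 414504) = 1/(91348663379/516705) = 516705/91348663379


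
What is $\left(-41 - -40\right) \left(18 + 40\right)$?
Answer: $-58$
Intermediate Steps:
$\left(-41 - -40\right) \left(18 + 40\right) = \left(-41 + 40\right) 58 = \left(-1\right) 58 = -58$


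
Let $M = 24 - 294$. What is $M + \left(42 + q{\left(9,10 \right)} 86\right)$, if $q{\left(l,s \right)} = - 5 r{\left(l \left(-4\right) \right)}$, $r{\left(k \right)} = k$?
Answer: $15252$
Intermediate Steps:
$q{\left(l,s \right)} = 20 l$ ($q{\left(l,s \right)} = - 5 l \left(-4\right) = - 5 \left(- 4 l\right) = 20 l$)
$M = -270$ ($M = 24 - 294 = -270$)
$M + \left(42 + q{\left(9,10 \right)} 86\right) = -270 + \left(42 + 20 \cdot 9 \cdot 86\right) = -270 + \left(42 + 180 \cdot 86\right) = -270 + \left(42 + 15480\right) = -270 + 15522 = 15252$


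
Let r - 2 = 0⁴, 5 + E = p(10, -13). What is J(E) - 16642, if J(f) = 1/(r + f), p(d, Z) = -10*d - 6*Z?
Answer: -416051/25 ≈ -16642.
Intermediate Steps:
E = -27 (E = -5 + (-10*10 - 6*(-13)) = -5 + (-100 + 78) = -5 - 22 = -27)
r = 2 (r = 2 + 0⁴ = 2 + 0 = 2)
J(f) = 1/(2 + f)
J(E) - 16642 = 1/(2 - 27) - 16642 = 1/(-25) - 16642 = -1/25 - 16642 = -416051/25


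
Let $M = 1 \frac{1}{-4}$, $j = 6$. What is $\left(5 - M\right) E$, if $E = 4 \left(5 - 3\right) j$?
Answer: $252$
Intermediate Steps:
$M = - \frac{1}{4}$ ($M = 1 \left(- \frac{1}{4}\right) = - \frac{1}{4} \approx -0.25$)
$E = 48$ ($E = 4 \left(5 - 3\right) 6 = 4 \cdot 2 \cdot 6 = 8 \cdot 6 = 48$)
$\left(5 - M\right) E = \left(5 - - \frac{1}{4}\right) 48 = \left(5 + \frac{1}{4}\right) 48 = \frac{21}{4} \cdot 48 = 252$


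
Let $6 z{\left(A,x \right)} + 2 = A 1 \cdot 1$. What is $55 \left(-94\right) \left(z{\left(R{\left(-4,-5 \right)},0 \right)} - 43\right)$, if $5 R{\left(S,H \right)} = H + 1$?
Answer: $\frac{674168}{3} \approx 2.2472 \cdot 10^{5}$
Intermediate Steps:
$R{\left(S,H \right)} = \frac{1}{5} + \frac{H}{5}$ ($R{\left(S,H \right)} = \frac{H + 1}{5} = \frac{1 + H}{5} = \frac{1}{5} + \frac{H}{5}$)
$z{\left(A,x \right)} = - \frac{1}{3} + \frac{A}{6}$ ($z{\left(A,x \right)} = - \frac{1}{3} + \frac{A 1 \cdot 1}{6} = - \frac{1}{3} + \frac{A 1}{6} = - \frac{1}{3} + \frac{A}{6}$)
$55 \left(-94\right) \left(z{\left(R{\left(-4,-5 \right)},0 \right)} - 43\right) = 55 \left(-94\right) \left(\left(- \frac{1}{3} + \frac{\frac{1}{5} + \frac{1}{5} \left(-5\right)}{6}\right) - 43\right) = - 5170 \left(\left(- \frac{1}{3} + \frac{\frac{1}{5} - 1}{6}\right) - 43\right) = - 5170 \left(\left(- \frac{1}{3} + \frac{1}{6} \left(- \frac{4}{5}\right)\right) - 43\right) = - 5170 \left(\left(- \frac{1}{3} - \frac{2}{15}\right) - 43\right) = - 5170 \left(- \frac{7}{15} - 43\right) = \left(-5170\right) \left(- \frac{652}{15}\right) = \frac{674168}{3}$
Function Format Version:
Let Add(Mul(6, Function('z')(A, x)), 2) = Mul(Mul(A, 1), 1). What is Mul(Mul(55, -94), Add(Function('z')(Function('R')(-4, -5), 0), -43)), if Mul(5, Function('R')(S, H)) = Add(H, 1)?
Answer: Rational(674168, 3) ≈ 2.2472e+5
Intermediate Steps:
Function('R')(S, H) = Add(Rational(1, 5), Mul(Rational(1, 5), H)) (Function('R')(S, H) = Mul(Rational(1, 5), Add(H, 1)) = Mul(Rational(1, 5), Add(1, H)) = Add(Rational(1, 5), Mul(Rational(1, 5), H)))
Function('z')(A, x) = Add(Rational(-1, 3), Mul(Rational(1, 6), A)) (Function('z')(A, x) = Add(Rational(-1, 3), Mul(Rational(1, 6), Mul(Mul(A, 1), 1))) = Add(Rational(-1, 3), Mul(Rational(1, 6), Mul(A, 1))) = Add(Rational(-1, 3), Mul(Rational(1, 6), A)))
Mul(Mul(55, -94), Add(Function('z')(Function('R')(-4, -5), 0), -43)) = Mul(Mul(55, -94), Add(Add(Rational(-1, 3), Mul(Rational(1, 6), Add(Rational(1, 5), Mul(Rational(1, 5), -5)))), -43)) = Mul(-5170, Add(Add(Rational(-1, 3), Mul(Rational(1, 6), Add(Rational(1, 5), -1))), -43)) = Mul(-5170, Add(Add(Rational(-1, 3), Mul(Rational(1, 6), Rational(-4, 5))), -43)) = Mul(-5170, Add(Add(Rational(-1, 3), Rational(-2, 15)), -43)) = Mul(-5170, Add(Rational(-7, 15), -43)) = Mul(-5170, Rational(-652, 15)) = Rational(674168, 3)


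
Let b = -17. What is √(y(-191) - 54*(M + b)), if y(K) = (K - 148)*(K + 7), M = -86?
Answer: 13*√402 ≈ 260.65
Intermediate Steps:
y(K) = (-148 + K)*(7 + K)
√(y(-191) - 54*(M + b)) = √((-1036 + (-191)² - 141*(-191)) - 54*(-86 - 17)) = √((-1036 + 36481 + 26931) - 54*(-103)) = √(62376 + 5562) = √67938 = 13*√402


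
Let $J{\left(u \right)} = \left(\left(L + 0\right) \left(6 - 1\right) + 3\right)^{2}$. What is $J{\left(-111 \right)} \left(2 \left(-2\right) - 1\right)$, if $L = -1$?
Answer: $-20$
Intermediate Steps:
$J{\left(u \right)} = 4$ ($J{\left(u \right)} = \left(\left(-1 + 0\right) \left(6 - 1\right) + 3\right)^{2} = \left(\left(-1\right) 5 + 3\right)^{2} = \left(-5 + 3\right)^{2} = \left(-2\right)^{2} = 4$)
$J{\left(-111 \right)} \left(2 \left(-2\right) - 1\right) = 4 \left(2 \left(-2\right) - 1\right) = 4 \left(-4 - 1\right) = 4 \left(-5\right) = -20$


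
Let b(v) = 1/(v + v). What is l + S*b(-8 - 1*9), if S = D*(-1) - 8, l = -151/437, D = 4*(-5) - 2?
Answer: -5626/7429 ≈ -0.75730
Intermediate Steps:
D = -22 (D = -20 - 2 = -22)
l = -151/437 (l = -151*1/437 = -151/437 ≈ -0.34554)
b(v) = 1/(2*v)
S = 14 (S = -22*(-1) - 8 = 22 - 8 = 14)
l + S*b(-8 - 1*9) = -151/437 + 14*(1/(2*(-8 - 1*9))) = -151/437 + 14*(1/(2*(-8 - 9))) = -151/437 + 14*((½)/(-17)) = -151/437 + 14*((½)*(-1/17)) = -151/437 + 14*(-1/34) = -151/437 - 7/17 = -5626/7429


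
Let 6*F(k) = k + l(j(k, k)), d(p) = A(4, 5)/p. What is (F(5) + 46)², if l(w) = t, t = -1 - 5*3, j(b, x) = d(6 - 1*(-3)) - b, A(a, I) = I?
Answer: 70225/36 ≈ 1950.7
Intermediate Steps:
d(p) = 5/p
j(b, x) = 5/9 - b (j(b, x) = 5/(6 - 1*(-3)) - b = 5/(6 + 3) - b = 5/9 - b)
t = -16 (t = -1 - 15 = -16)
l(w) = -16
F(k) = -8/3 + k/6 (F(k) = (k - 16)/6 = (-16 + k)/6 = -8/3 + k/6)
(F(5) + 46)² = ((-8/3 + (⅙)*5) + 46)² = ((-8/3 + ⅚) + 46)² = (-11/6 + 46)² = (265/6)² = 70225/36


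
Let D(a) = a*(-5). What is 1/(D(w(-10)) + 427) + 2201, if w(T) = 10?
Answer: 829778/377 ≈ 2201.0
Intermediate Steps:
D(a) = -5*a
1/(D(w(-10)) + 427) + 2201 = 1/(-5*10 + 427) + 2201 = 1/(-50 + 427) + 2201 = 1/377 + 2201 = 829778/377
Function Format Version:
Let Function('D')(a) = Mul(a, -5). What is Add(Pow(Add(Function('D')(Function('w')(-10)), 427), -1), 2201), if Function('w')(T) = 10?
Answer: Rational(829778, 377) ≈ 2201.0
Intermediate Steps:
Function('D')(a) = Mul(-5, a)
Add(Pow(Add(Function('D')(Function('w')(-10)), 427), -1), 2201) = Add(Pow(Add(Mul(-5, 10), 427), -1), 2201) = Add(Pow(Add(-50, 427), -1), 2201) = Add(Pow(377, -1), 2201) = Add(Rational(1, 377), 2201) = Rational(829778, 377)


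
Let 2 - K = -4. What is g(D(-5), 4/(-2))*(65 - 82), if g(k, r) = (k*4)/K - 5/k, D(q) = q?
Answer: 119/3 ≈ 39.667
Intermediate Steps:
K = 6 (K = 2 - 1*(-4) = 2 + 4 = 6)
g(k, r) = -5/k + 2*k/3 (g(k, r) = (k*4)/6 - 5/k = (4*k)*(1/6) - 5/k = 2*k/3 - 5/k = -5/k + 2*k/3)
g(D(-5), 4/(-2))*(65 - 82) = (-5/(-5) + (2/3)*(-5))*(65 - 82) = (-5*(-1/5) - 10/3)*(-17) = (1 - 10/3)*(-17) = -7/3*(-17) = 119/3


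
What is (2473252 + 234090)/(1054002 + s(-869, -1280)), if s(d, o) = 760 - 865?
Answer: 2707342/1053897 ≈ 2.5689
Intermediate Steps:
s(d, o) = -105
(2473252 + 234090)/(1054002 + s(-869, -1280)) = (2473252 + 234090)/(1054002 - 105) = 2707342/1053897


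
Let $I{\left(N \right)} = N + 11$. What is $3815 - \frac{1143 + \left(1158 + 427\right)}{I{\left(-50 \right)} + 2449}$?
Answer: $\frac{4595711}{1205} \approx 3813.9$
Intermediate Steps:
$I{\left(N \right)} = 11 + N$
$3815 - \frac{1143 + \left(1158 + 427\right)}{I{\left(-50 \right)} + 2449} = 3815 - \frac{1143 + \left(1158 + 427\right)}{\left(11 - 50\right) + 2449} = 3815 - \frac{1143 + 1585}{-39 + 2449} = 3815 - \frac{2728}{2410} = 3815 - 2728 \cdot \frac{1}{2410} = 3815 - \frac{1364}{1205} = \frac{4595711}{1205}$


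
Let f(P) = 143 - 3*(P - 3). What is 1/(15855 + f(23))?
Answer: 1/15938 ≈ 6.2743e-5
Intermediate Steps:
f(P) = 152 - 3*P (f(P) = 143 - 3*(-3 + P) = 143 - (-9 + 3*P) = 143 + (9 - 3*P) = 152 - 3*P)
1/(15855 + f(23)) = 1/(15855 + (152 - 3*23)) = 1/(15855 + (152 - 69)) = 1/(15855 + 83) = 1/15938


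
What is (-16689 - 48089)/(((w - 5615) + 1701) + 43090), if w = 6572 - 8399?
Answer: -64778/37349 ≈ -1.7344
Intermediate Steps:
w = -1827
(-16689 - 48089)/(((w - 5615) + 1701) + 43090) = (-16689 - 48089)/(((-1827 - 5615) + 1701) + 43090) = -64778/((-7442 + 1701) + 43090) = -64778/(-5741 + 43090) = -64778/37349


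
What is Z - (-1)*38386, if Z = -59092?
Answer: -20706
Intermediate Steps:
Z - (-1)*38386 = -59092 - (-1)*38386 = -59092 - 1*(-38386) = -59092 + 38386 = -20706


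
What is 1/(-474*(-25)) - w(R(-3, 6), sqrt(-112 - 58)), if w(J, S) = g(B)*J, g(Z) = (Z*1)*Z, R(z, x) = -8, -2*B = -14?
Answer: 4645201/11850 ≈ 392.00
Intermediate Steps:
B = 7 (B = -1/2*(-14) = 7)
g(Z) = Z**2 (g(Z) = Z*Z = Z**2)
w(J, S) = 49*J (w(J, S) = 7**2*J = 49*J)
1/(-474*(-25)) - w(R(-3, 6), sqrt(-112 - 58)) = 1/(-474*(-25)) - 49*(-8) = 1/11850 - 1*(-392) = 1/11850 + 392 = 4645201/11850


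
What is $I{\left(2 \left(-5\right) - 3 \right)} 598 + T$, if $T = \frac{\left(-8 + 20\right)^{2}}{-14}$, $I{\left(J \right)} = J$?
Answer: $- \frac{54490}{7} \approx -7784.3$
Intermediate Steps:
$T = - \frac{72}{7}$ ($T = 12^{2} \left(- \frac{1}{14}\right) = 144 \left(- \frac{1}{14}\right) = - \frac{72}{7} \approx -10.286$)
$I{\left(2 \left(-5\right) - 3 \right)} 598 + T = \left(2 \left(-5\right) - 3\right) 598 - \frac{72}{7} = \left(-10 - 3\right) 598 - \frac{72}{7} = \left(-13\right) 598 - \frac{72}{7} = -7774 - \frac{72}{7} = - \frac{54490}{7}$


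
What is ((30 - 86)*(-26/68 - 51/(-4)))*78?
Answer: -918372/17 ≈ -54022.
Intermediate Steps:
((30 - 86)*(-26/68 - 51/(-4)))*78 = -56*(-26*1/68 - 51*(-¼))*78 = -56*(-13/34 + 51/4)*78 = -56*841/68*78 = -11774/17*78 = -918372/17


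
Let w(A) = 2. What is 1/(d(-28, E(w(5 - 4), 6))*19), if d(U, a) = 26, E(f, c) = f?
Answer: 1/494 ≈ 0.0020243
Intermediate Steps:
1/(d(-28, E(w(5 - 4), 6))*19) = 1/(26*19) = 1/494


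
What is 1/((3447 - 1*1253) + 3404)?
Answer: 1/5598 ≈ 0.00017864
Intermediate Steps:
1/((3447 - 1*1253) + 3404) = 1/((3447 - 1253) + 3404) = 1/(2194 + 3404) = 1/5598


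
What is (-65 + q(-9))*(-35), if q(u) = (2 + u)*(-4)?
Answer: 1295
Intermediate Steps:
q(u) = -8 - 4*u
(-65 + q(-9))*(-35) = (-65 + (-8 - 4*(-9)))*(-35) = (-65 + (-8 + 36))*(-35) = (-65 + 28)*(-35) = -37*(-35) = 1295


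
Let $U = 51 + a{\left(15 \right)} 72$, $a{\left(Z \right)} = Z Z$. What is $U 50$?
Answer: $812550$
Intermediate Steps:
$a{\left(Z \right)} = Z^{2}$
$U = 16251$ ($U = 51 + 15^{2} \cdot 72 = 51 + 225 \cdot 72 = 51 + 16200 = 16251$)
$U 50 = 16251 \cdot 50 = 812550$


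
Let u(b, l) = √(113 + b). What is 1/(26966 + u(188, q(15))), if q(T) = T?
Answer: 26966/727164855 - √301/727164855 ≈ 3.7060e-5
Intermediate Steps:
1/(26966 + u(188, q(15))) = 1/(26966 + √(113 + 188)) = 1/(26966 + √301)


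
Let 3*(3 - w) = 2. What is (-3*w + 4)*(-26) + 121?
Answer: 199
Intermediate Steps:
w = 7/3 (w = 3 - ⅓*2 = 3 - ⅔ = 7/3 ≈ 2.3333)
(-3*w + 4)*(-26) + 121 = (-3*7/3 + 4)*(-26) + 121 = (-7 + 4)*(-26) + 121 = -3*(-26) + 121 = 78 + 121 = 199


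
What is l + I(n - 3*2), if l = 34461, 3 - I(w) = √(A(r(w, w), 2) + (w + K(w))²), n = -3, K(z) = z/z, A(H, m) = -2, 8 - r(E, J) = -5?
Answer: 34464 - √62 ≈ 34456.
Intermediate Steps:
r(E, J) = 13 (r(E, J) = 8 - 1*(-5) = 8 + 5 = 13)
K(z) = 1
I(w) = 3 - √(-2 + (1 + w)²) (I(w) = 3 - √(-2 + (w + 1)²) = 3 - √(-2 + (1 + w)²))
l + I(n - 3*2) = 34461 + (3 - √(-2 + (1 + (-3 - 3*2))²)) = 34461 + (3 - √(-2 + (1 + (-3 - 6))²)) = 34461 + (3 - √(-2 + (1 - 9)²)) = 34461 + (3 - √(-2 + (-8)²)) = 34461 + (3 - √(-2 + 64)) = 34461 + (3 - √62) = 34464 - √62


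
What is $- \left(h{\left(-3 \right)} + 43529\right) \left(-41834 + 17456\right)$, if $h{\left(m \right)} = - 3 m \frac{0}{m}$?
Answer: $1061149962$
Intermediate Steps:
$h{\left(m \right)} = 0$ ($h{\left(m \right)} = - 3 m 0 = 0$)
$- \left(h{\left(-3 \right)} + 43529\right) \left(-41834 + 17456\right) = - \left(0 + 43529\right) \left(-41834 + 17456\right) = - 43529 \left(-24378\right) = \left(-1\right) \left(-1061149962\right) = 1061149962$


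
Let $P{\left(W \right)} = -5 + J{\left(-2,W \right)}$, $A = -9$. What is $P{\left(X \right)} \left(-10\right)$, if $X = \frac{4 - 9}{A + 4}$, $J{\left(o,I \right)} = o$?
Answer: $70$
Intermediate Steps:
$X = 1$ ($X = \frac{4 - 9}{-9 + 4} = - \frac{5}{-5} = \left(-5\right) \left(- \frac{1}{5}\right) = 1$)
$P{\left(W \right)} = -7$ ($P{\left(W \right)} = -5 - 2 = -7$)
$P{\left(X \right)} \left(-10\right) = \left(-7\right) \left(-10\right) = 70$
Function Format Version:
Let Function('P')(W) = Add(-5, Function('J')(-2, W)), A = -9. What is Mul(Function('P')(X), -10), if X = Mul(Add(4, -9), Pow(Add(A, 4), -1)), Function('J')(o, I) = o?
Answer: 70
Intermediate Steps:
X = 1 (X = Mul(Add(4, -9), Pow(Add(-9, 4), -1)) = Mul(-5, Pow(-5, -1)) = Mul(-5, Rational(-1, 5)) = 1)
Function('P')(W) = -7 (Function('P')(W) = Add(-5, -2) = -7)
Mul(Function('P')(X), -10) = Mul(-7, -10) = 70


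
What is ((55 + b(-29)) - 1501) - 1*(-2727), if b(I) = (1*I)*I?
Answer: 2122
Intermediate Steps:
b(I) = I**2 (b(I) = I*I = I**2)
((55 + b(-29)) - 1501) - 1*(-2727) = ((55 + (-29)**2) - 1501) - 1*(-2727) = ((55 + 841) - 1501) + 2727 = (896 - 1501) + 2727 = -605 + 2727 = 2122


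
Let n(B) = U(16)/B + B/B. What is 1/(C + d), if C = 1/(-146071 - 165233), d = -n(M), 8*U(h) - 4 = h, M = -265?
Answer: -16499112/16343513 ≈ -1.0095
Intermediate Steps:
U(h) = ½ + h/8
n(B) = 1 + 5/(2*B) (n(B) = (½ + (⅛)*16)/B + B/B = (½ + 2)/B + 1 = 5/(2*B) + 1 = 1 + 5/(2*B))
d = -105/106 (d = -(5/2 - 265)/(-265) = -(-1)*(-525)/(265*2) = -1*105/106 = -105/106 ≈ -0.99057)
C = -1/311304 (C = 1/(-311304) = -1/311304 ≈ -3.2123e-6)
1/(C + d) = 1/(-1/311304 - 105/106) = 1/(-16343513/16499112) = -16499112/16343513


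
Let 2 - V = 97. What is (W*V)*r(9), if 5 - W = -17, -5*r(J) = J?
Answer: 3762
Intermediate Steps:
V = -95 (V = 2 - 1*97 = 2 - 97 = -95)
r(J) = -J/5
W = 22 (W = 5 - 1*(-17) = 5 + 17 = 22)
(W*V)*r(9) = (22*(-95))*(-⅕*9) = -2090*(-9/5) = 3762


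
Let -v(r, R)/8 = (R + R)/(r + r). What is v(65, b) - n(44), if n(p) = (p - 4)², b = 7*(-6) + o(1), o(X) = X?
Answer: -103672/65 ≈ -1595.0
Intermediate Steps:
b = -41 (b = 7*(-6) + 1 = -42 + 1 = -41)
n(p) = (-4 + p)²
v(r, R) = -8*R/r (v(r, R) = -8*(R + R)/(r + r) = -8*2*R/(2*r) = -8*2*R*1/(2*r) = -8*R/r)
v(65, b) - n(44) = -8*(-41)/65 - (-4 + 44)² = -8*(-41)*1/65 - 1*40² = 328/65 - 1*1600 = 328/65 - 1600 = -103672/65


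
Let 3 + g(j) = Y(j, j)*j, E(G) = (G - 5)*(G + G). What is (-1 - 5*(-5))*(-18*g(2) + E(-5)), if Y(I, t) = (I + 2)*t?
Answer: -3216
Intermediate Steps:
Y(I, t) = t*(2 + I) (Y(I, t) = (2 + I)*t = t*(2 + I))
E(G) = 2*G*(-5 + G) (E(G) = (-5 + G)*(2*G) = 2*G*(-5 + G))
g(j) = -3 + j²*(2 + j) (g(j) = -3 + (j*(2 + j))*j = -3 + j²*(2 + j))
(-1 - 5*(-5))*(-18*g(2) + E(-5)) = (-1 - 5*(-5))*(-18*(-3 + 2²*(2 + 2)) + 2*(-5)*(-5 - 5)) = (-1 + 25)*(-18*(-3 + 4*4) + 2*(-5)*(-10)) = 24*(-18*(-3 + 16) + 100) = 24*(-18*13 + 100) = 24*(-234 + 100) = 24*(-134) = -3216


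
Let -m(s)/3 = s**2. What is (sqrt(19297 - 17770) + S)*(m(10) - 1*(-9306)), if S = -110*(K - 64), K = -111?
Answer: 173365500 + 9006*sqrt(1527) ≈ 1.7372e+8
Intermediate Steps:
S = 19250 (S = -110*(-111 - 64) = -110*(-175) = 19250)
m(s) = -3*s**2
(sqrt(19297 - 17770) + S)*(m(10) - 1*(-9306)) = (sqrt(19297 - 17770) + 19250)*(-3*10**2 - 1*(-9306)) = (sqrt(1527) + 19250)*(-3*100 + 9306) = (19250 + sqrt(1527))*(-300 + 9306) = (19250 + sqrt(1527))*9006 = 173365500 + 9006*sqrt(1527)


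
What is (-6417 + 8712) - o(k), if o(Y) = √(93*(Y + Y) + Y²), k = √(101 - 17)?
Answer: 2295 - 2*21^(¼)*√(93 + √21) ≈ 2252.7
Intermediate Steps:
k = 2*√21 (k = √84 = 2*√21 ≈ 9.1651)
o(Y) = √(Y² + 186*Y) (o(Y) = √(93*(2*Y) + Y²) = √(186*Y + Y²) = √(Y² + 186*Y))
(-6417 + 8712) - o(k) = (-6417 + 8712) - √((2*√21)*(186 + 2*√21)) = 2295 - √(2*√21*(186 + 2*√21)) = 2295 - √2*21^(¼)*√(186 + 2*√21)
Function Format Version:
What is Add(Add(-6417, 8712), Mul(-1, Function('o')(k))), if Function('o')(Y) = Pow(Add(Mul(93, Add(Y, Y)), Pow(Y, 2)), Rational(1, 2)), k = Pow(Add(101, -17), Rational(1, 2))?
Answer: Add(2295, Mul(-2, Pow(21, Rational(1, 4)), Pow(Add(93, Pow(21, Rational(1, 2))), Rational(1, 2)))) ≈ 2252.7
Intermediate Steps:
k = Mul(2, Pow(21, Rational(1, 2))) (k = Pow(84, Rational(1, 2)) = Mul(2, Pow(21, Rational(1, 2))) ≈ 9.1651)
Function('o')(Y) = Pow(Add(Pow(Y, 2), Mul(186, Y)), Rational(1, 2)) (Function('o')(Y) = Pow(Add(Mul(93, Mul(2, Y)), Pow(Y, 2)), Rational(1, 2)) = Pow(Add(Mul(186, Y), Pow(Y, 2)), Rational(1, 2)) = Pow(Add(Pow(Y, 2), Mul(186, Y)), Rational(1, 2)))
Add(Add(-6417, 8712), Mul(-1, Function('o')(k))) = Add(Add(-6417, 8712), Mul(-1, Pow(Mul(Mul(2, Pow(21, Rational(1, 2))), Add(186, Mul(2, Pow(21, Rational(1, 2))))), Rational(1, 2)))) = Add(2295, Mul(-1, Pow(Mul(2, Pow(21, Rational(1, 2)), Add(186, Mul(2, Pow(21, Rational(1, 2))))), Rational(1, 2)))) = Add(2295, Mul(-1, Mul(Pow(2, Rational(1, 2)), Pow(21, Rational(1, 4)), Pow(Add(186, Mul(2, Pow(21, Rational(1, 2)))), Rational(1, 2))))) = Add(2295, Mul(-1, Pow(2, Rational(1, 2)), Pow(21, Rational(1, 4)), Pow(Add(186, Mul(2, Pow(21, Rational(1, 2)))), Rational(1, 2))))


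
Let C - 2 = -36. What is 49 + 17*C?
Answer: -529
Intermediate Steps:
C = -34 (C = 2 - 36 = -34)
49 + 17*C = 49 + 17*(-34) = 49 - 578 = -529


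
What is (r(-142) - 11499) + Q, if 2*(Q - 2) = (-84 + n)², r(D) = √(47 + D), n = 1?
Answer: -16105/2 + I*√95 ≈ -8052.5 + 9.7468*I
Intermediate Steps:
Q = 6893/2 (Q = 2 + (-84 + 1)²/2 = 2 + (½)*(-83)² = 2 + (½)*6889 = 2 + 6889/2 = 6893/2 ≈ 3446.5)
(r(-142) - 11499) + Q = (√(47 - 142) - 11499) + 6893/2 = (√(-95) - 11499) + 6893/2 = (I*√95 - 11499) + 6893/2 = (-11499 + I*√95) + 6893/2 = -16105/2 + I*√95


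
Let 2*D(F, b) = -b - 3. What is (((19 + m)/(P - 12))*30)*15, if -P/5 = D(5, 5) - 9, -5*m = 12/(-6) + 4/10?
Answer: 8694/53 ≈ 164.04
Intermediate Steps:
m = 8/25 (m = -(12/(-6) + 4/10)/5 = -(12*(-⅙) + 4*(⅒))/5 = -(-2 + ⅖)/5 = -⅕*(-8/5) = 8/25 ≈ 0.32000)
D(F, b) = -3/2 - b/2 (D(F, b) = (-b - 3)/2 = (-3 - b)/2 = -3/2 - b/2)
P = 65 (P = -5*((-3/2 - ½*5) - 9) = -5*((-3/2 - 5/2) - 9) = -5*(-4 - 9) = -5*(-13) = 65)
(((19 + m)/(P - 12))*30)*15 = (((19 + 8/25)/(65 - 12))*30)*15 = (((483/25)/53)*30)*15 = (((483/25)*(1/53))*30)*15 = ((483/1325)*30)*15 = (2898/265)*15 = 8694/53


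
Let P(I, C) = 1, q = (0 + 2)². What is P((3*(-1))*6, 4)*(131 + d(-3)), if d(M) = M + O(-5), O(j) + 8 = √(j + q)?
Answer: 120 + I ≈ 120.0 + 1.0*I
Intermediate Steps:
q = 4 (q = 2² = 4)
O(j) = -8 + √(4 + j) (O(j) = -8 + √(j + 4) = -8 + √(4 + j))
d(M) = -8 + I + M (d(M) = M + (-8 + √(4 - 5)) = M + (-8 + √(-1)) = M + (-8 + I) = -8 + I + M)
P((3*(-1))*6, 4)*(131 + d(-3)) = 1*(131 + (-8 + I - 3)) = 1*(131 + (-11 + I)) = 1*(120 + I) = 120 + I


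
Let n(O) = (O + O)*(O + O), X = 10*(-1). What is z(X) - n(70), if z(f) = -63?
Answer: -19663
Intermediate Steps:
X = -10
n(O) = 4*O² (n(O) = (2*O)*(2*O) = 4*O²)
z(X) - n(70) = -63 - 4*70² = -63 - 4*4900 = -63 - 1*19600 = -63 - 19600 = -19663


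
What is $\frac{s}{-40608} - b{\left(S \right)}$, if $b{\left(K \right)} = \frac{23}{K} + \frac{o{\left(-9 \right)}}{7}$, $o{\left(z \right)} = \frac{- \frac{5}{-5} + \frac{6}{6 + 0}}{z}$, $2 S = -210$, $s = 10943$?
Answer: $- \frac{26557}{1421280} \approx -0.018685$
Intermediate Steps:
$S = -105$ ($S = \frac{1}{2} \left(-210\right) = -105$)
$o{\left(z \right)} = \frac{2}{z}$ ($o{\left(z \right)} = \frac{\left(-5\right) \left(- \frac{1}{5}\right) + \frac{6}{6}}{z} = \frac{1 + 6 \cdot \frac{1}{6}}{z} = \frac{1 + 1}{z} = \frac{2}{z}$)
$b{\left(K \right)} = - \frac{2}{63} + \frac{23}{K}$ ($b{\left(K \right)} = \frac{23}{K} + \frac{2 \frac{1}{-9}}{7} = \frac{23}{K} + 2 \left(- \frac{1}{9}\right) \frac{1}{7} = \frac{23}{K} - \frac{2}{63} = - \frac{2}{63} + \frac{23}{K}$)
$\frac{s}{-40608} - b{\left(S \right)} = \frac{10943}{-40608} - \left(- \frac{2}{63} + \frac{23}{-105}\right) = 10943 \left(- \frac{1}{40608}\right) - \left(- \frac{2}{63} + 23 \left(- \frac{1}{105}\right)\right) = - \frac{10943}{40608} - \left(- \frac{2}{63} - \frac{23}{105}\right) = - \frac{10943}{40608} - - \frac{79}{315} = - \frac{10943}{40608} + \frac{79}{315} = - \frac{26557}{1421280}$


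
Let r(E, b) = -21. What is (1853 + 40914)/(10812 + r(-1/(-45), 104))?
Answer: 42767/10791 ≈ 3.9632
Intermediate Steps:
(1853 + 40914)/(10812 + r(-1/(-45), 104)) = (1853 + 40914)/(10812 - 21) = 42767/10791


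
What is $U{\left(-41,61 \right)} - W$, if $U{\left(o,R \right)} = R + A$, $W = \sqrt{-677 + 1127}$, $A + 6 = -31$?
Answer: $24 - 15 \sqrt{2} \approx 2.7868$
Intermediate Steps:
$A = -37$ ($A = -6 - 31 = -37$)
$W = 15 \sqrt{2}$ ($W = \sqrt{450} = 15 \sqrt{2} \approx 21.213$)
$U{\left(o,R \right)} = -37 + R$ ($U{\left(o,R \right)} = R - 37 = -37 + R$)
$U{\left(-41,61 \right)} - W = \left(-37 + 61\right) - 15 \sqrt{2} = 24 - 15 \sqrt{2}$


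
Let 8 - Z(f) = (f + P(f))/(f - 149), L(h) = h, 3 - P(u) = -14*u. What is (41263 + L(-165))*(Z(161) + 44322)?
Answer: 1813593093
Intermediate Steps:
P(u) = 3 + 14*u (P(u) = 3 - (-14)*u = 3 + 14*u)
Z(f) = 8 - (3 + 15*f)/(-149 + f) (Z(f) = 8 - (f + (3 + 14*f))/(f - 149) = 8 - (3 + 15*f)/(-149 + f))
(41263 + L(-165))*(Z(161) + 44322) = (41263 - 165)*((-1195 - 7*161)/(-149 + 161) + 44322) = 41098*((-1195 - 1127)/12 + 44322) = 41098*((1/12)*(-2322) + 44322) = 41098*(-387/2 + 44322) = 41098*(88257/2) = 1813593093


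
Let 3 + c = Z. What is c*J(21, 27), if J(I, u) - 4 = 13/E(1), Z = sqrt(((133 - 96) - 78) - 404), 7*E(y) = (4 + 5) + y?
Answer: -393/10 + 131*I*sqrt(445)/10 ≈ -39.3 + 276.34*I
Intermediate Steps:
E(y) = 9/7 + y/7 (E(y) = ((4 + 5) + y)/7 = (9 + y)/7 = 9/7 + y/7)
Z = I*sqrt(445) (Z = sqrt((37 - 78) - 404) = sqrt(-41 - 404) = sqrt(-445) = I*sqrt(445) ≈ 21.095*I)
J(I, u) = 131/10 (J(I, u) = 4 + 13/(9/7 + (1/7)*1) = 4 + 13/(9/7 + 1/7) = 4 + 13/(10/7) = 4 + 13*(7/10) = 4 + 91/10 = 131/10)
c = -3 + I*sqrt(445) ≈ -3.0 + 21.095*I
c*J(21, 27) = (-3 + I*sqrt(445))*(131/10) = -393/10 + 131*I*sqrt(445)/10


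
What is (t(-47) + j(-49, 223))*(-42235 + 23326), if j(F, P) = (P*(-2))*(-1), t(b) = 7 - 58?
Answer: -7469055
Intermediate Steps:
t(b) = -51
j(F, P) = 2*P (j(F, P) = -2*P*(-1) = 2*P)
(t(-47) + j(-49, 223))*(-42235 + 23326) = (-51 + 2*223)*(-42235 + 23326) = (-51 + 446)*(-18909) = 395*(-18909) = -7469055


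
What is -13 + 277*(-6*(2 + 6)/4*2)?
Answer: -6661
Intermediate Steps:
-13 + 277*(-6*(2 + 6)/4*2) = -13 + 277*(-48/4*2) = -13 + 277*(-6*2*2) = -13 + 277*(-12*2) = -13 + 277*(-24) = -13 - 6648 = -6661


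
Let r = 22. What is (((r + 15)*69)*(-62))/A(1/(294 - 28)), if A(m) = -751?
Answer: 158286/751 ≈ 210.77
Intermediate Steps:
(((r + 15)*69)*(-62))/A(1/(294 - 28)) = (((22 + 15)*69)*(-62))/(-751) = ((37*69)*(-62))*(-1/751) = (2553*(-62))*(-1/751) = -158286*(-1/751) = 158286/751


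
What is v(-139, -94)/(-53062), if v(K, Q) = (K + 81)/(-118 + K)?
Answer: -29/6818467 ≈ -4.2532e-6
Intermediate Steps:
v(K, Q) = (81 + K)/(-118 + K)
v(-139, -94)/(-53062) = ((81 - 139)/(-118 - 139))/(-53062) = (-58/(-257))*(-1/53062) = -1/257*(-58)*(-1/53062) = (58/257)*(-1/53062) = -29/6818467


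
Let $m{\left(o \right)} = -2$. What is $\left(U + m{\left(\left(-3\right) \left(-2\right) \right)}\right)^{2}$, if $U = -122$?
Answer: $15376$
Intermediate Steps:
$\left(U + m{\left(\left(-3\right) \left(-2\right) \right)}\right)^{2} = \left(-122 - 2\right)^{2} = \left(-124\right)^{2} = 15376$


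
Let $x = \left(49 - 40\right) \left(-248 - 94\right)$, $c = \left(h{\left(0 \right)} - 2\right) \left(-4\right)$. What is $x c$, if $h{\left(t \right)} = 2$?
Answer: $0$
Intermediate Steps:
$c = 0$ ($c = \left(2 - 2\right) \left(-4\right) = 0 \left(-4\right) = 0$)
$x = -3078$ ($x = 9 \left(-342\right) = -3078$)
$x c = \left(-3078\right) 0 = 0$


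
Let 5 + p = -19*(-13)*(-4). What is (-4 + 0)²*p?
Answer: -15888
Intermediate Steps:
p = -993 (p = -5 - 19*(-13)*(-4) = -5 + 247*(-4) = -5 - 988 = -993)
(-4 + 0)²*p = (-4 + 0)²*(-993) = (-4)²*(-993) = 16*(-993) = -15888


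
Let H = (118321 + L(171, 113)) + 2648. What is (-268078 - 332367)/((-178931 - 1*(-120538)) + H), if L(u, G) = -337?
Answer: -600445/62239 ≈ -9.6474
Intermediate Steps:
H = 120632 (H = (118321 - 337) + 2648 = 117984 + 2648 = 120632)
(-268078 - 332367)/((-178931 - 1*(-120538)) + H) = (-268078 - 332367)/((-178931 - 1*(-120538)) + 120632) = -600445/((-178931 + 120538) + 120632) = -600445/(-58393 + 120632) = -600445/62239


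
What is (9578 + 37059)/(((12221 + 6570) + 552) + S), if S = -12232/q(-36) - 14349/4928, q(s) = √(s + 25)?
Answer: 21904354335666880/9413932970487081 - 1259437996343296*I*√11/9413932970487081 ≈ 2.3268 - 0.44371*I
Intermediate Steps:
q(s) = √(25 + s)
S = -14349/4928 + 1112*I*√11 (S = -12232/√(25 - 36) - 14349/4928 = -12232*(-I*√11/11) - 14349*1/4928 = -12232*(-I*√11/11) - 14349/4928 = -(-1112)*I*√11 - 14349/4928 = 1112*I*√11 - 14349/4928 = -14349/4928 + 1112*I*√11 ≈ -2.9117 + 3688.1*I)
(9578 + 37059)/(((12221 + 6570) + 552) + S) = (9578 + 37059)/(((12221 + 6570) + 552) + (-14349/4928 + 1112*I*√11)) = 46637/((18791 + 552) + (-14349/4928 + 1112*I*√11)) = 46637/(19343 + (-14349/4928 + 1112*I*√11)) = 46637/(95307955/4928 + 1112*I*√11)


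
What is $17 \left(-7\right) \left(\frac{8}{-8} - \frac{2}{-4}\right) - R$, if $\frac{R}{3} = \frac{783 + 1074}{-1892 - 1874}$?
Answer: $\frac{114824}{1883} \approx 60.979$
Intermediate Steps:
$R = - \frac{5571}{3766}$ ($R = 3 \frac{783 + 1074}{-1892 - 1874} = 3 \frac{1857}{-3766} = 3 \cdot 1857 \left(- \frac{1}{3766}\right) = 3 \left(- \frac{1857}{3766}\right) = - \frac{5571}{3766} \approx -1.4793$)
$17 \left(-7\right) \left(\frac{8}{-8} - \frac{2}{-4}\right) - R = 17 \left(-7\right) \left(\frac{8}{-8} - \frac{2}{-4}\right) - - \frac{5571}{3766} = - 119 \left(8 \left(- \frac{1}{8}\right) - - \frac{1}{2}\right) + \frac{5571}{3766} = - 119 \left(-1 + \frac{1}{2}\right) + \frac{5571}{3766} = \left(-119\right) \left(- \frac{1}{2}\right) + \frac{5571}{3766} = \frac{119}{2} + \frac{5571}{3766} = \frac{114824}{1883}$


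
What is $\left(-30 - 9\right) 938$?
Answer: $-36582$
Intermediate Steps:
$\left(-30 - 9\right) 938 = \left(-39\right) 938 = -36582$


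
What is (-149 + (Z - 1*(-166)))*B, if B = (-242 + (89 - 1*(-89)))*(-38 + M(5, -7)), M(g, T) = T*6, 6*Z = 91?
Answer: 494080/3 ≈ 1.6469e+5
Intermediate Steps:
Z = 91/6 (Z = (⅙)*91 = 91/6 ≈ 15.167)
M(g, T) = 6*T
B = 5120 (B = (-242 + (89 - 1*(-89)))*(-38 + 6*(-7)) = (-242 + (89 + 89))*(-38 - 42) = (-242 + 178)*(-80) = -64*(-80) = 5120)
(-149 + (Z - 1*(-166)))*B = (-149 + (91/6 - 1*(-166)))*5120 = (-149 + (91/6 + 166))*5120 = (-149 + 1087/6)*5120 = (193/6)*5120 = 494080/3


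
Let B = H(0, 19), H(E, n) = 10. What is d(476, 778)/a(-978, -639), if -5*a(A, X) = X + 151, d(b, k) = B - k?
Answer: -480/61 ≈ -7.8689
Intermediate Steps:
B = 10
d(b, k) = 10 - k
a(A, X) = -151/5 - X/5 (a(A, X) = -(X + 151)/5 = -(151 + X)/5 = -151/5 - X/5)
d(476, 778)/a(-978, -639) = (10 - 1*778)/(-151/5 - 1/5*(-639)) = (10 - 778)/(-151/5 + 639/5) = -768/488/5 = -768*5/488 = -480/61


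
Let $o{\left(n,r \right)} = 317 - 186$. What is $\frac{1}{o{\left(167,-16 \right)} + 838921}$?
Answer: $\frac{1}{839052} \approx 1.1918 \cdot 10^{-6}$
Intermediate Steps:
$o{\left(n,r \right)} = 131$
$\frac{1}{o{\left(167,-16 \right)} + 838921} = \frac{1}{131 + 838921} = \frac{1}{839052}$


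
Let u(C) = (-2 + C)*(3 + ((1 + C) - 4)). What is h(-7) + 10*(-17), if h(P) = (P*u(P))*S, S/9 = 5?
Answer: -20015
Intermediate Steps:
S = 45 (S = 9*5 = 45)
u(C) = C*(-2 + C) (u(C) = (-2 + C)*(3 + (-3 + C)) = (-2 + C)*C = C*(-2 + C))
h(P) = 45*P**2*(-2 + P) (h(P) = (P*(P*(-2 + P)))*45 = (P**2*(-2 + P))*45 = 45*P**2*(-2 + P))
h(-7) + 10*(-17) = 45*(-7)**2*(-2 - 7) + 10*(-17) = 45*49*(-9) - 170 = -19845 - 170 = -20015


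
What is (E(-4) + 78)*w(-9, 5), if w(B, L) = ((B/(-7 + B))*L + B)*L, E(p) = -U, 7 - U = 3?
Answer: -18315/8 ≈ -2289.4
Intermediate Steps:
U = 4 (U = 7 - 1*3 = 7 - 3 = 4)
E(p) = -4 (E(p) = -1*4 = -4)
w(B, L) = L*(B + B*L/(-7 + B)) (w(B, L) = ((B/(-7 + B))*L + B)*L = (B*L/(-7 + B) + B)*L = (B + B*L/(-7 + B))*L = L*(B + B*L/(-7 + B)))
(E(-4) + 78)*w(-9, 5) = (-4 + 78)*(-9*5*(-7 - 9 + 5)/(-7 - 9)) = 74*(-9*5*(-11)/(-16)) = 74*(-9*5*(-1/16)*(-11)) = 74*(-495/16) = -18315/8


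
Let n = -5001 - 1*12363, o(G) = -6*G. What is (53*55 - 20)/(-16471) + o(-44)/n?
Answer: -4551427/23833537 ≈ -0.19097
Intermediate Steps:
n = -17364 (n = -5001 - 12363 = -17364)
(53*55 - 20)/(-16471) + o(-44)/n = (53*55 - 20)/(-16471) - 6*(-44)/(-17364) = (2915 - 20)*(-1/16471) + 264*(-1/17364) = 2895*(-1/16471) - 22/1447 = -2895/16471 - 22/1447 = -4551427/23833537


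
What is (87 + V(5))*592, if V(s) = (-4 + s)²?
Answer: 52096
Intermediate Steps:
(87 + V(5))*592 = (87 + (-4 + 5)²)*592 = (87 + 1²)*592 = (87 + 1)*592 = 88*592 = 52096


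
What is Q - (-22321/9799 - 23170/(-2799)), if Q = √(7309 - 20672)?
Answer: -164566351/27427401 + I*√13363 ≈ -6.0001 + 115.6*I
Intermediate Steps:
Q = I*√13363 (Q = √(-13363) = I*√13363 ≈ 115.6*I)
Q - (-22321/9799 - 23170/(-2799)) = I*√13363 - (-22321/9799 - 23170/(-2799)) = I*√13363 - (-22321*1/9799 - 23170*(-1/2799)) = I*√13363 - (-22321/9799 + 23170/2799) = I*√13363 - 1*164566351/27427401 = I*√13363 - 164566351/27427401 = -164566351/27427401 + I*√13363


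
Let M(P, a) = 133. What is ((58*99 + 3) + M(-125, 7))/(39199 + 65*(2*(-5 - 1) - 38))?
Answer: 5878/35949 ≈ 0.16351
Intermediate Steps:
((58*99 + 3) + M(-125, 7))/(39199 + 65*(2*(-5 - 1) - 38)) = ((58*99 + 3) + 133)/(39199 + 65*(2*(-5 - 1) - 38)) = ((5742 + 3) + 133)/(39199 + 65*(2*(-6) - 38)) = (5745 + 133)/(39199 + 65*(-12 - 38)) = 5878/(39199 + 65*(-50)) = 5878/(39199 - 3250) = 5878/35949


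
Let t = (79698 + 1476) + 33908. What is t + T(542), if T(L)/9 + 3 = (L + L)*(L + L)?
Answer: 10690559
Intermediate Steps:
t = 115082 (t = 81174 + 33908 = 115082)
T(L) = -27 + 36*L² (T(L) = -27 + 9*((L + L)*(L + L)) = -27 + 9*((2*L)*(2*L)) = -27 + 9*(4*L²) = -27 + 36*L²)
t + T(542) = 115082 + (-27 + 36*542²) = 115082 + (-27 + 36*293764) = 115082 + (-27 + 10575504) = 115082 + 10575477 = 10690559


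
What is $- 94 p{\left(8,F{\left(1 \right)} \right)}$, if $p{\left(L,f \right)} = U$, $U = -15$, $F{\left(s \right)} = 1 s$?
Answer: $1410$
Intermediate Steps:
$F{\left(s \right)} = s$
$p{\left(L,f \right)} = -15$
$- 94 p{\left(8,F{\left(1 \right)} \right)} = \left(-94\right) \left(-15\right) = 1410$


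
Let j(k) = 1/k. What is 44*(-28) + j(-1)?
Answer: -1233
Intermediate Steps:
44*(-28) + j(-1) = 44*(-28) + 1/(-1) = -1232 - 1 = -1233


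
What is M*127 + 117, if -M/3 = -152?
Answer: 58029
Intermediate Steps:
M = 456 (M = -3*(-152) = 456)
M*127 + 117 = 456*127 + 117 = 57912 + 117 = 58029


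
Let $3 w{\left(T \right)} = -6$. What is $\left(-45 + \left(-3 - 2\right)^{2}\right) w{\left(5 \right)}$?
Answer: $40$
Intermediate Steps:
$w{\left(T \right)} = -2$ ($w{\left(T \right)} = \frac{1}{3} \left(-6\right) = -2$)
$\left(-45 + \left(-3 - 2\right)^{2}\right) w{\left(5 \right)} = \left(-45 + \left(-3 - 2\right)^{2}\right) \left(-2\right) = \left(-45 + \left(-5\right)^{2}\right) \left(-2\right) = \left(-45 + 25\right) \left(-2\right) = \left(-20\right) \left(-2\right) = 40$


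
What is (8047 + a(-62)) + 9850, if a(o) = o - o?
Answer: 17897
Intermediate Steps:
a(o) = 0
(8047 + a(-62)) + 9850 = (8047 + 0) + 9850 = 8047 + 9850 = 17897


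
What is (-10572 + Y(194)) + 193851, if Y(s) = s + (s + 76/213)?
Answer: 39121147/213 ≈ 1.8367e+5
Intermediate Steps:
Y(s) = 76/213 + 2*s (Y(s) = s + (s + 76*(1/213)) = s + (s + 76/213) = s + (76/213 + s) = 76/213 + 2*s)
(-10572 + Y(194)) + 193851 = (-10572 + (76/213 + 2*194)) + 193851 = (-10572 + (76/213 + 388)) + 193851 = (-10572 + 82720/213) + 193851 = -2169116/213 + 193851 = 39121147/213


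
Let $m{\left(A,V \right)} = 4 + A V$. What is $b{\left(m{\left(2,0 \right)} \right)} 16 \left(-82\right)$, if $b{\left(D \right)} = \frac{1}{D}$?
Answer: $-328$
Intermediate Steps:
$b{\left(m{\left(2,0 \right)} \right)} 16 \left(-82\right) = \frac{16 \left(-82\right)}{4 + 2 \cdot 0} = \frac{1}{4 + 0} \left(-1312\right) = \frac{1}{4} \left(-1312\right) = -328$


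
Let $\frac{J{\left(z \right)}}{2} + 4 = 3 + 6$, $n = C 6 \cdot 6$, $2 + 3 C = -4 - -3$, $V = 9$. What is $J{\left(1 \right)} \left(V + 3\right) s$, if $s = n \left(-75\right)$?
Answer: $324000$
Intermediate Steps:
$C = -1$ ($C = - \frac{2}{3} + \frac{-4 - -3}{3} = - \frac{2}{3} + \frac{-4 + 3}{3} = - \frac{2}{3} + \frac{1}{3} \left(-1\right) = - \frac{2}{3} - \frac{1}{3} = -1$)
$n = -36$ ($n = \left(-1\right) 6 \cdot 6 = \left(-6\right) 6 = -36$)
$J{\left(z \right)} = 10$ ($J{\left(z \right)} = -8 + 2 \left(3 + 6\right) = -8 + 2 \cdot 9 = -8 + 18 = 10$)
$s = 2700$ ($s = \left(-36\right) \left(-75\right) = 2700$)
$J{\left(1 \right)} \left(V + 3\right) s = 10 \left(9 + 3\right) 2700 = 10 \cdot 12 \cdot 2700 = 120 \cdot 2700 = 324000$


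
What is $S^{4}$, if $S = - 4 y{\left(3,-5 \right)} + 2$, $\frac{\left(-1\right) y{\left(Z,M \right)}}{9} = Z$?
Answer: $146410000$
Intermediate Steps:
$y{\left(Z,M \right)} = - 9 Z$
$S = 110$ ($S = - 4 \left(\left(-9\right) 3\right) + 2 = \left(-4\right) \left(-27\right) + 2 = 108 + 2 = 110$)
$S^{4} = 110^{4} = 146410000$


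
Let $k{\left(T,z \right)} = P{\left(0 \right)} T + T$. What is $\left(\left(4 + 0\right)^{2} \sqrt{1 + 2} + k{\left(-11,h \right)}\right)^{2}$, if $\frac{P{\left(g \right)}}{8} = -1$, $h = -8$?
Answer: $6697 + 2464 \sqrt{3} \approx 10965.0$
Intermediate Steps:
$P{\left(g \right)} = -8$ ($P{\left(g \right)} = 8 \left(-1\right) = -8$)
$k{\left(T,z \right)} = - 7 T$ ($k{\left(T,z \right)} = - 8 T + T = - 7 T$)
$\left(\left(4 + 0\right)^{2} \sqrt{1 + 2} + k{\left(-11,h \right)}\right)^{2} = \left(\left(4 + 0\right)^{2} \sqrt{1 + 2} - -77\right)^{2} = \left(4^{2} \sqrt{3} + 77\right)^{2} = \left(16 \sqrt{3} + 77\right)^{2} = \left(77 + 16 \sqrt{3}\right)^{2}$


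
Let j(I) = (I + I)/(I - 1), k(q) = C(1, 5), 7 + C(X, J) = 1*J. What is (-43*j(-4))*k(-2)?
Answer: 688/5 ≈ 137.60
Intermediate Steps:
C(X, J) = -7 + J (C(X, J) = -7 + 1*J = -7 + J)
k(q) = -2 (k(q) = -7 + 5 = -2)
j(I) = 2*I/(-1 + I) (j(I) = (2*I)/(-1 + I) = 2*I/(-1 + I))
(-43*j(-4))*k(-2) = -86*(-4)/(-1 - 4)*(-2) = -86*(-4)/(-5)*(-2) = -86*(-4)*(-1)/5*(-2) = -43*8/5*(-2) = -344/5*(-2) = 688/5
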